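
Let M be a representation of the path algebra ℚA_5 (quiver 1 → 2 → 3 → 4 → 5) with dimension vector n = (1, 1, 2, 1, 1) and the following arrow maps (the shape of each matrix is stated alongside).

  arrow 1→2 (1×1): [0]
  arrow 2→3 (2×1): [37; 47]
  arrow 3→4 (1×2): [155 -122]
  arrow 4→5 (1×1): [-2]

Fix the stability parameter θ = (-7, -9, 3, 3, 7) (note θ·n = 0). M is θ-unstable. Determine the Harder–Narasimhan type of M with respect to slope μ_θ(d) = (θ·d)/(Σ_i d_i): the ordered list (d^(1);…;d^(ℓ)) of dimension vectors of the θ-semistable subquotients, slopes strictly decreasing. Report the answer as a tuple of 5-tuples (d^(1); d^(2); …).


Via rank(M_{q-1}∘⋯∘M_p): M ≅ I[1,1], I[2,5], I[3,3].
μ_θ-semistable layers: μ^(1)=7; μ^(2)=3; μ^(3)=-7; μ^(4)=-9

((0, 0, 0, 0, 1); (0, 0, 2, 1, 0); (1, 0, 0, 0, 0); (0, 1, 0, 0, 0))


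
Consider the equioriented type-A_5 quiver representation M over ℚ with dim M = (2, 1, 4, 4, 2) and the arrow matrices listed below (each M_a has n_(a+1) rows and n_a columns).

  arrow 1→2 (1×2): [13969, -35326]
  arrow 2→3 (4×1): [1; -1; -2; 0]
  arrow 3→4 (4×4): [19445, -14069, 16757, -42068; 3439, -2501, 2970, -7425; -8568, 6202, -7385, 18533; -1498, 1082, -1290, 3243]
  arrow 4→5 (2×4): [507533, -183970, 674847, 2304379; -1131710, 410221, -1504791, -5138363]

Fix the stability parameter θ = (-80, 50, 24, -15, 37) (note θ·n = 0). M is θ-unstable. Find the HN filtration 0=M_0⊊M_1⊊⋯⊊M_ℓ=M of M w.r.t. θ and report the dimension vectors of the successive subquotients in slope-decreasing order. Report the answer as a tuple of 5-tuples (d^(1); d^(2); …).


Interval decomposition of M: I[1,1], I[1,3], I[3,4], I[3,5]^2, I[4,4].
HN type (ℓ=4): μ^(1)=37; μ^(2)=9/2; μ^(3)=-15; μ^(4)=-80

((0, 1, 1, 0, 2); (0, 0, 3, 3, 0); (0, 0, 0, 1, 0); (2, 0, 0, 0, 0))


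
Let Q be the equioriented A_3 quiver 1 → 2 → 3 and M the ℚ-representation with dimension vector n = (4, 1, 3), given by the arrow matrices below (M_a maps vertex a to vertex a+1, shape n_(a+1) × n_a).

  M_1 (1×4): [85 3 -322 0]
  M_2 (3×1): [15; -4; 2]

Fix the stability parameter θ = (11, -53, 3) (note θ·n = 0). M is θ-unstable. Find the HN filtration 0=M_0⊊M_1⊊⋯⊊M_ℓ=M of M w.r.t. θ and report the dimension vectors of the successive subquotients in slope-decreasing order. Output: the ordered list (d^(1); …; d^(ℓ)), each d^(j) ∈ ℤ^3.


Interval decomposition of M: I[1,1]^3, I[1,3], I[3,3]^2.
HN type (ℓ=3): μ^(1)=11; μ^(2)=3; μ^(3)=-21

((3, 0, 0); (0, 0, 3); (1, 1, 0))


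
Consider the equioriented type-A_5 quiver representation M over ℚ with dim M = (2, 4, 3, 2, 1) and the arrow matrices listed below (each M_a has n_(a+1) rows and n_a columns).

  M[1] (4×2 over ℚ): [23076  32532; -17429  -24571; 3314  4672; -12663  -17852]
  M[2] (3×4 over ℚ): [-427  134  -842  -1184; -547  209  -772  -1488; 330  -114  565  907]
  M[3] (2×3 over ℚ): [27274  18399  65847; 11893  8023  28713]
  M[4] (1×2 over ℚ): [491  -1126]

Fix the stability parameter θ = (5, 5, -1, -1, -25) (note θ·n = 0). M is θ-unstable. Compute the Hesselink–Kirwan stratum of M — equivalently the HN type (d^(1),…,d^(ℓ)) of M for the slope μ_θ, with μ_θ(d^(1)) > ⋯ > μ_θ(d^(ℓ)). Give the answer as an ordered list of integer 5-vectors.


Via rank(M_{q-1}∘⋯∘M_p): M ≅ I[1,3], I[1,5], I[2,2], I[2,4].
μ_θ-semistable layers: μ^(1)=5; μ^(2)=3; μ^(3)=1; μ^(4)=-17/5

((0, 1, 0, 0, 0); (1, 1, 1, 0, 0); (0, 1, 1, 1, 0); (1, 1, 1, 1, 1))


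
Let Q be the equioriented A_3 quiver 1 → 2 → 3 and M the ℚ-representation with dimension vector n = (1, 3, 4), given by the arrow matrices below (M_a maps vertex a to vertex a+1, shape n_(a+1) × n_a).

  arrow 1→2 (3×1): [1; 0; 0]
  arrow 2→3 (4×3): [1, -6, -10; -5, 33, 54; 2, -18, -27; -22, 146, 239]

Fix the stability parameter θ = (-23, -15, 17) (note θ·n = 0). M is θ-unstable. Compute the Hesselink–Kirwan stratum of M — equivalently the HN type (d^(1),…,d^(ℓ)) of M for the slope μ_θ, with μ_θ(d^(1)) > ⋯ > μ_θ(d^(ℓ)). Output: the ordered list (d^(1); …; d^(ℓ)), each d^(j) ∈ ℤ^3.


Via rank(M_{q-1}∘⋯∘M_p): M ≅ I[1,3], I[2,3]^2, I[3,3].
μ_θ-semistable layers: μ^(1)=17; μ^(2)=-15; μ^(3)=-23

((0, 0, 4); (0, 3, 0); (1, 0, 0))


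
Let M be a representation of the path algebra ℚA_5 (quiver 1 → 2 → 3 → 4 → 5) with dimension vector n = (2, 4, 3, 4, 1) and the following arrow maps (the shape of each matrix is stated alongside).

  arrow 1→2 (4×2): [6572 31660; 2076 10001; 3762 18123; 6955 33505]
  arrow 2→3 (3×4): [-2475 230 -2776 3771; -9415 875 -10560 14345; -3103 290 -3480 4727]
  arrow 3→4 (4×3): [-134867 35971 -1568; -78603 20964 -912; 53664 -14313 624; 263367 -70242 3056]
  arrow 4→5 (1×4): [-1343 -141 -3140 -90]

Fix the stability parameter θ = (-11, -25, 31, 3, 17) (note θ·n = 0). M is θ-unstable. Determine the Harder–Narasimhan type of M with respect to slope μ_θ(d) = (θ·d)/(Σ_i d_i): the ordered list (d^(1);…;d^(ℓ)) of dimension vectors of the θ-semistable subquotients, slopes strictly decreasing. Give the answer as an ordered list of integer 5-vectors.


Interval decomposition of M: I[1,4], I[1,5], I[2,2]^2, I[3,3], I[4,4]^2.
HN type (ℓ=5): μ^(1)=31; μ^(2)=17; μ^(3)=3; μ^(4)=-18; μ^(5)=-25

((0, 0, 1, 0, 0); (0, 0, 2, 2, 1); (0, 0, 0, 2, 0); (2, 2, 0, 0, 0); (0, 2, 0, 0, 0))


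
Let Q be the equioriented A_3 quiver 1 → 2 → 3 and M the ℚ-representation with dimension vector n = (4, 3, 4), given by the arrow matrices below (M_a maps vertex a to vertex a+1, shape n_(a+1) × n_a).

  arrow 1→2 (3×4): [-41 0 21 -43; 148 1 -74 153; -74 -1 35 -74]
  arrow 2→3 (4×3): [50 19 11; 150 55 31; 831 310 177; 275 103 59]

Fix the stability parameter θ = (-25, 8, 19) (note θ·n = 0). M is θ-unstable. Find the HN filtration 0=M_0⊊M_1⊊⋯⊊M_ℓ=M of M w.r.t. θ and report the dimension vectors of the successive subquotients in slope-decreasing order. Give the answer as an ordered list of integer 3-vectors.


Interval decomposition of M: I[1,1], I[1,3]^3, I[3,3].
HN type (ℓ=3): μ^(1)=19; μ^(2)=8; μ^(3)=-25

((0, 0, 4); (0, 3, 0); (4, 0, 0))


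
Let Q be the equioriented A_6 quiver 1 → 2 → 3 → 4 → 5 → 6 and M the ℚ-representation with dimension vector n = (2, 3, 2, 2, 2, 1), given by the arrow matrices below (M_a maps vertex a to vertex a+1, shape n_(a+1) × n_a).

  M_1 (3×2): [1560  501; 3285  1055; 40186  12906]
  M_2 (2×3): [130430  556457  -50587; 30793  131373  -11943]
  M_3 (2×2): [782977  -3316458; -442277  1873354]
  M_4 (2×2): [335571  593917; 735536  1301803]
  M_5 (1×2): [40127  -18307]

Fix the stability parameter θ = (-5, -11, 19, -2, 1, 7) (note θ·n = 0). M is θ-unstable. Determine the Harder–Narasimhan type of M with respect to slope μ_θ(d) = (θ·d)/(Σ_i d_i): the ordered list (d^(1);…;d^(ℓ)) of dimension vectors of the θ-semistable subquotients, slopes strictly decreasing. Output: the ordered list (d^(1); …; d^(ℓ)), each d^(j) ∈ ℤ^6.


Barcode: M ≅ I[1,5], I[1,6], I[2,2]. HN layers by μ_θ (4 steps, strictly decreasing):
  μ^(1)=7; μ^(2)=6; μ^(3)=-8; μ^(4)=-11

((0, 0, 0, 0, 0, 1); (0, 0, 2, 2, 2, 0); (2, 2, 0, 0, 0, 0); (0, 1, 0, 0, 0, 0))


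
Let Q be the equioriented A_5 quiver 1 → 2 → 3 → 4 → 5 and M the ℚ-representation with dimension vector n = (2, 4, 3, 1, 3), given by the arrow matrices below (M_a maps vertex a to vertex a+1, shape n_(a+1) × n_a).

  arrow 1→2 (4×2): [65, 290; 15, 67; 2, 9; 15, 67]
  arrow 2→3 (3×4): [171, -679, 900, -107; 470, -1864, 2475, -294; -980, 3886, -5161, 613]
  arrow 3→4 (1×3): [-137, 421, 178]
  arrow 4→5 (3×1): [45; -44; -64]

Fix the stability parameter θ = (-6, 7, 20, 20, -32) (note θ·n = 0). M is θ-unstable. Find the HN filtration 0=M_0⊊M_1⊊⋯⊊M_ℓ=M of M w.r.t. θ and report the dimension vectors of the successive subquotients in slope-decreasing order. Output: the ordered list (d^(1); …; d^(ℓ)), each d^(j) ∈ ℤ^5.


Barcode: M ≅ I[1,3], I[1,5], I[2,2], I[2,3], I[5,5]^2. HN layers by μ_θ (5 steps, strictly decreasing):
  μ^(1)=20; μ^(2)=7; μ^(3)=15/4; μ^(4)=-6; μ^(5)=-32

((0, 0, 2, 0, 0); (0, 3, 0, 0, 0); (0, 1, 1, 1, 1); (2, 0, 0, 0, 0); (0, 0, 0, 0, 2))


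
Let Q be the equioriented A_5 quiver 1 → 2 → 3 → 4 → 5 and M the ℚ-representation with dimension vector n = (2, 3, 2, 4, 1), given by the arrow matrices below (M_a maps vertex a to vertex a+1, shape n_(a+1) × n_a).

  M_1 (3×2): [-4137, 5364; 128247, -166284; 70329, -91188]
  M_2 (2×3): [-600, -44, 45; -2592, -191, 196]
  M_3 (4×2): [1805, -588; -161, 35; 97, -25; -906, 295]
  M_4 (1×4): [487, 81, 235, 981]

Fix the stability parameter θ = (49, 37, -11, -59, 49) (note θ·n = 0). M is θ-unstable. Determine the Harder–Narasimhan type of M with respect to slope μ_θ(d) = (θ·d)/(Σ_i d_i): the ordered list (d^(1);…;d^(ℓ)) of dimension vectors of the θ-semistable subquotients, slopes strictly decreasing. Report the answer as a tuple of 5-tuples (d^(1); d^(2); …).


Interval decomposition of M: I[1,1], I[1,4], I[2,2], I[2,5], I[4,4]^2.
HN type (ℓ=5): μ^(1)=49; μ^(2)=37; μ^(3)=4; μ^(4)=-11; μ^(5)=-59

((1, 0, 0, 0, 1); (0, 1, 0, 0, 0); (1, 1, 1, 1, 0); (0, 1, 1, 1, 0); (0, 0, 0, 2, 0))


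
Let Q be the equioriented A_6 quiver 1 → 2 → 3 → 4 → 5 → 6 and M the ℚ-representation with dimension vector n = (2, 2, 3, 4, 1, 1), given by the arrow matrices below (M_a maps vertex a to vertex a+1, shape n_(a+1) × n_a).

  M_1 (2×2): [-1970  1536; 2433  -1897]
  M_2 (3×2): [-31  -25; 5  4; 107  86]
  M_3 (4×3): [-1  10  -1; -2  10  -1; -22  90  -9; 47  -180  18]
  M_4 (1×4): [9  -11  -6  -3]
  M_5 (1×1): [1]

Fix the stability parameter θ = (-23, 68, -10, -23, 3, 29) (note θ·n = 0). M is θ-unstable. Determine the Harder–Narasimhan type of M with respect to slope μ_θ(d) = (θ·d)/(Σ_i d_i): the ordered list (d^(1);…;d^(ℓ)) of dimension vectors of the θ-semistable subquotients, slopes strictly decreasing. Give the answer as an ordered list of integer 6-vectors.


Interval decomposition of M: I[1,4], I[1,6], I[3,3], I[4,4]^2.
HN type (ℓ=5): μ^(1)=29; μ^(2)=35/3; μ^(3)=19/2; μ^(4)=-10; μ^(5)=-23

((0, 0, 0, 0, 0, 1); (0, 1, 1, 1, 0, 0); (0, 1, 1, 1, 1, 0); (0, 0, 1, 0, 0, 0); (2, 0, 0, 2, 0, 0))


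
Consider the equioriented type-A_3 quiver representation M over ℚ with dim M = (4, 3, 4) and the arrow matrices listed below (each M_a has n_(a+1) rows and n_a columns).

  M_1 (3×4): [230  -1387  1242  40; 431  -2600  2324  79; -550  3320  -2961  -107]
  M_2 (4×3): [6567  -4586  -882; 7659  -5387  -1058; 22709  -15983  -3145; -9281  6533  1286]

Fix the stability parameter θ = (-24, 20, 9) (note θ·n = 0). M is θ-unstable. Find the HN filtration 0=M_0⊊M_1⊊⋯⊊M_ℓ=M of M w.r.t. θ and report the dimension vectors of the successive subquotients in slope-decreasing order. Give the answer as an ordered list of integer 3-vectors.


Barcode: M ≅ I[1,1], I[1,3]^3, I[3,3]. HN layers by μ_θ (3 steps, strictly decreasing):
  μ^(1)=29/2; μ^(2)=9; μ^(3)=-24

((0, 3, 3); (0, 0, 1); (4, 0, 0))


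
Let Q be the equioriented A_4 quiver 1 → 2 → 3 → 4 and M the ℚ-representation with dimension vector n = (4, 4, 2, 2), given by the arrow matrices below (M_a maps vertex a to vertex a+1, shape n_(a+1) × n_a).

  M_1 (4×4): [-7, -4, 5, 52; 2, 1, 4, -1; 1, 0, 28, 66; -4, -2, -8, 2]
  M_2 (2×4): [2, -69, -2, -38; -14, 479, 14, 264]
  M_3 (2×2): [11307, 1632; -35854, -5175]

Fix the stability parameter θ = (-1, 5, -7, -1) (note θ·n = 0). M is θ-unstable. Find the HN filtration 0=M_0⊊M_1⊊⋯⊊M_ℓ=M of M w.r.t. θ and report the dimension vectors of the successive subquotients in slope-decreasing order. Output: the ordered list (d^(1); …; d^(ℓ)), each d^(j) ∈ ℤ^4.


Via rank(M_{q-1}∘⋯∘M_p): M ≅ I[1,1], I[1,2]^2, I[1,4], I[2,4].
μ_θ-semistable layers: μ^(1)=5; μ^(2)=-1

((0, 2, 0, 0); (4, 2, 2, 2))


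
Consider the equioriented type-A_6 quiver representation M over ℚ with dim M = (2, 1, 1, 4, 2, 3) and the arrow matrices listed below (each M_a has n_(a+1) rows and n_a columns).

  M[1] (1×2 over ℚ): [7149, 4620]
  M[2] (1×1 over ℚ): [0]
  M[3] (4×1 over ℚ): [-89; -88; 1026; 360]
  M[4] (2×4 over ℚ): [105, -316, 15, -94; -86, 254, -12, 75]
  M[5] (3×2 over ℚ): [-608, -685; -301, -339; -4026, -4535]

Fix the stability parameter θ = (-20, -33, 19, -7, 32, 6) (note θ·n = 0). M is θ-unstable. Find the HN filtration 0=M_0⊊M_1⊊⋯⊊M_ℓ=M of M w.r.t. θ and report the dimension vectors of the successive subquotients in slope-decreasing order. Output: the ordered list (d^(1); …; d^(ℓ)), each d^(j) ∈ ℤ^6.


Via rank(M_{q-1}∘⋯∘M_p): M ≅ I[1,1], I[1,2], I[3,6], I[4,4]^2, I[4,6], I[6,6].
μ_θ-semistable layers: μ^(1)=19; μ^(2)=6; μ^(3)=-7; μ^(4)=-20; μ^(5)=-53/2

((0, 0, 0, 0, 2, 2); (0, 0, 1, 1, 0, 1); (0, 0, 0, 3, 0, 0); (1, 0, 0, 0, 0, 0); (1, 1, 0, 0, 0, 0))


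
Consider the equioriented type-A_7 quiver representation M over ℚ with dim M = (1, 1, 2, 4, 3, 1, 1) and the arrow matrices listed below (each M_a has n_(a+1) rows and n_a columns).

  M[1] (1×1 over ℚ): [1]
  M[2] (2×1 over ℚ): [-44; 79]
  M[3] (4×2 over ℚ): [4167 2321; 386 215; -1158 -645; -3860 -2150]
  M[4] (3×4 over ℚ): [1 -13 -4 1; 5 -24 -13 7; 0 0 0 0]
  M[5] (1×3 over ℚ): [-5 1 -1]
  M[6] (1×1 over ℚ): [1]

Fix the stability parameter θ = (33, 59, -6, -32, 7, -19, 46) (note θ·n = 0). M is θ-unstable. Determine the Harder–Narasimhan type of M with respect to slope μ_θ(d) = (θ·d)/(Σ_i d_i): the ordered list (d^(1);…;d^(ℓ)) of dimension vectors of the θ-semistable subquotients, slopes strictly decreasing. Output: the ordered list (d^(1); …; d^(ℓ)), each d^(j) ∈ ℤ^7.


Barcode: M ≅ I[1,4], I[3,5], I[4,4], I[4,7], I[5,5]. HN layers by μ_θ (6 steps, strictly decreasing):
  μ^(1)=46; μ^(2)=27/2; μ^(3)=7; μ^(4)=-6; μ^(5)=-19; μ^(6)=-32

((0, 0, 0, 0, 0, 0, 1); (1, 1, 1, 1, 0, 0, 0); (0, 0, 0, 0, 2, 0, 0); (0, 0, 0, 0, 1, 1, 0); (0, 0, 1, 1, 0, 0, 0); (0, 0, 0, 2, 0, 0, 0))


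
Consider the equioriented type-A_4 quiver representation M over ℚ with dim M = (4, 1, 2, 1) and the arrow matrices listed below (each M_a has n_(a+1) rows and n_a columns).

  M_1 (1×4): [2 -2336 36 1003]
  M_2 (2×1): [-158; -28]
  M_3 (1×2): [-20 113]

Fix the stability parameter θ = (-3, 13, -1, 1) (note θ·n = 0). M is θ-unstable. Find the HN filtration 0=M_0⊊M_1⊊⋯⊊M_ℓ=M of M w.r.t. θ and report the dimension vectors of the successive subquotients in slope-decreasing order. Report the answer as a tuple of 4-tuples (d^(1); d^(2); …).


Via rank(M_{q-1}∘⋯∘M_p): M ≅ I[1,1]^3, I[1,4], I[3,3].
μ_θ-semistable layers: μ^(1)=13/3; μ^(2)=-1; μ^(3)=-3

((0, 1, 1, 1); (0, 0, 1, 0); (4, 0, 0, 0))


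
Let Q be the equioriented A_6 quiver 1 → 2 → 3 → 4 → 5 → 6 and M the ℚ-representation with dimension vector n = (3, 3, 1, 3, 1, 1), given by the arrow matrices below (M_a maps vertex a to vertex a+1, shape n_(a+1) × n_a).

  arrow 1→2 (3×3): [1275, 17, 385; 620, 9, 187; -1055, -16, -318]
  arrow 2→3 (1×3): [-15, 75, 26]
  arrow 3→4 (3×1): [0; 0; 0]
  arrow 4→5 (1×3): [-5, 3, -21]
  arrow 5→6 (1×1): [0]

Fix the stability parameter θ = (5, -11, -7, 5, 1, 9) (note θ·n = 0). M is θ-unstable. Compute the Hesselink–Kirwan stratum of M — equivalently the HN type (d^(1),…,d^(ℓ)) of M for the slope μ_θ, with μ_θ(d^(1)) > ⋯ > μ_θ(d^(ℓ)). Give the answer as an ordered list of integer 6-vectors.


Via rank(M_{q-1}∘⋯∘M_p): M ≅ I[1,1], I[1,2], I[1,3], I[2,2], I[4,4]^2, I[4,5], I[6,6].
μ_θ-semistable layers: μ^(1)=9; μ^(2)=5; μ^(3)=3; μ^(4)=-3; μ^(5)=-13/3; μ^(6)=-11

((0, 0, 0, 0, 0, 1); (1, 0, 0, 2, 0, 0); (0, 0, 0, 1, 1, 0); (1, 1, 0, 0, 0, 0); (1, 1, 1, 0, 0, 0); (0, 1, 0, 0, 0, 0))


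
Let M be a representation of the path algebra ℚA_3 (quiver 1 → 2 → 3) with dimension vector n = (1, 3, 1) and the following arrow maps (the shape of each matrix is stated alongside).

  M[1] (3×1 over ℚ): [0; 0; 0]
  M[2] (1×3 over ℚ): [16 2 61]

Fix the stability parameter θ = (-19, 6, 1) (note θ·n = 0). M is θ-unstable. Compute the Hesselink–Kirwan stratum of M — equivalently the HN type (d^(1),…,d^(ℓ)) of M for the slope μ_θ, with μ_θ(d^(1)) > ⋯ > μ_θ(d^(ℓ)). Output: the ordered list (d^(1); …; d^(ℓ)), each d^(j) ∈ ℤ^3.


Via rank(M_{q-1}∘⋯∘M_p): M ≅ I[1,1], I[2,2]^2, I[2,3].
μ_θ-semistable layers: μ^(1)=6; μ^(2)=7/2; μ^(3)=-19

((0, 2, 0); (0, 1, 1); (1, 0, 0))


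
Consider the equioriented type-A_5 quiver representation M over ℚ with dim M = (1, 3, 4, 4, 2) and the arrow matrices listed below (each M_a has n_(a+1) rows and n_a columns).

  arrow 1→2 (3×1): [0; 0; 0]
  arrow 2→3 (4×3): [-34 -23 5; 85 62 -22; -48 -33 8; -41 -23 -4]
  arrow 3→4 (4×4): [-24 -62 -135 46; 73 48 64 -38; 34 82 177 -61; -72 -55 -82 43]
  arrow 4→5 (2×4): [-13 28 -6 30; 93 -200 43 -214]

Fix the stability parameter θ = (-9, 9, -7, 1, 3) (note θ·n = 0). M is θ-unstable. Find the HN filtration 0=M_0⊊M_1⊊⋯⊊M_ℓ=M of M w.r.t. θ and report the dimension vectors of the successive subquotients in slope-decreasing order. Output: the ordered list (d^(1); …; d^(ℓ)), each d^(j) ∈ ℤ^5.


Barcode: M ≅ I[1,1], I[2,4], I[2,5]^2, I[3,4]. HN layers by μ_θ (4 steps, strictly decreasing):
  μ^(1)=3; μ^(2)=1; μ^(3)=-7; μ^(4)=-9

((0, 0, 0, 0, 2); (0, 3, 3, 4, 0); (0, 0, 1, 0, 0); (1, 0, 0, 0, 0))


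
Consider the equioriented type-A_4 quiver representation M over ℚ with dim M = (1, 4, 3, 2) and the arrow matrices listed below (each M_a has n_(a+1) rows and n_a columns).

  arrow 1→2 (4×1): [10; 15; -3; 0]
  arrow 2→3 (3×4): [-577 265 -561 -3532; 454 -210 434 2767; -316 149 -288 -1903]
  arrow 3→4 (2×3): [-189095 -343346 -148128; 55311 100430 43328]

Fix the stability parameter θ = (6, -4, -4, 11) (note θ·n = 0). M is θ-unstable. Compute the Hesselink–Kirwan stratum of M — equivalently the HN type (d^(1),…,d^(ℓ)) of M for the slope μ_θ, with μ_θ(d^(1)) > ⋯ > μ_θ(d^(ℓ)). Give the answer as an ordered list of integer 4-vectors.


Barcode: M ≅ I[1,3], I[2,2], I[2,4]^2. HN layers by μ_θ (3 steps, strictly decreasing):
  μ^(1)=11; μ^(2)=-2/3; μ^(3)=-4

((0, 0, 0, 2); (1, 1, 1, 0); (0, 3, 2, 0))


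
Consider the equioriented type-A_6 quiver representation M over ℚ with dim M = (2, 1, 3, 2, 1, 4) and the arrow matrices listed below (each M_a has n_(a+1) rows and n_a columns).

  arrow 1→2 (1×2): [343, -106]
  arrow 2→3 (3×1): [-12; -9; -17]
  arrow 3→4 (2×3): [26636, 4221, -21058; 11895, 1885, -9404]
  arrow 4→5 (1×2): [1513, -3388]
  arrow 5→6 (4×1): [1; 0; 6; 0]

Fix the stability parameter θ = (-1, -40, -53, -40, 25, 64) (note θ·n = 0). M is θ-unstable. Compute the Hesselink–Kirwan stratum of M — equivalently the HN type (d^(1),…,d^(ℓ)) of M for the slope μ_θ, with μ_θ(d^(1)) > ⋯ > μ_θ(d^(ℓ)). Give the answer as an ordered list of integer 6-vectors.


Via rank(M_{q-1}∘⋯∘M_p): M ≅ I[1,1], I[1,6], I[3,3], I[3,4], I[6,6]^3.
μ_θ-semistable layers: μ^(1)=64; μ^(2)=25; μ^(3)=-1; μ^(4)=-67/2; μ^(5)=-40; μ^(6)=-53

((0, 0, 0, 0, 0, 4); (0, 0, 0, 0, 1, 0); (1, 0, 0, 0, 0, 0); (1, 1, 1, 1, 0, 0); (0, 0, 0, 1, 0, 0); (0, 0, 2, 0, 0, 0))


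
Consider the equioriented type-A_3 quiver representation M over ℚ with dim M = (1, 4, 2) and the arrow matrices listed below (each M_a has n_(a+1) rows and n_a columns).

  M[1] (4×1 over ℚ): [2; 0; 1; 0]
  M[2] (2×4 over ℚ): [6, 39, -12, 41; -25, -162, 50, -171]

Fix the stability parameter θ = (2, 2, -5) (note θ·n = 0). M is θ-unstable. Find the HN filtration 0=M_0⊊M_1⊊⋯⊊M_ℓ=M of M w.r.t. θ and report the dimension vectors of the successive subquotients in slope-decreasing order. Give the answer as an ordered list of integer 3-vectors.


Barcode: M ≅ I[1,2], I[2,2], I[2,3]^2. HN layers by μ_θ (2 steps, strictly decreasing):
  μ^(1)=2; μ^(2)=-3/2

((1, 2, 0); (0, 2, 2))


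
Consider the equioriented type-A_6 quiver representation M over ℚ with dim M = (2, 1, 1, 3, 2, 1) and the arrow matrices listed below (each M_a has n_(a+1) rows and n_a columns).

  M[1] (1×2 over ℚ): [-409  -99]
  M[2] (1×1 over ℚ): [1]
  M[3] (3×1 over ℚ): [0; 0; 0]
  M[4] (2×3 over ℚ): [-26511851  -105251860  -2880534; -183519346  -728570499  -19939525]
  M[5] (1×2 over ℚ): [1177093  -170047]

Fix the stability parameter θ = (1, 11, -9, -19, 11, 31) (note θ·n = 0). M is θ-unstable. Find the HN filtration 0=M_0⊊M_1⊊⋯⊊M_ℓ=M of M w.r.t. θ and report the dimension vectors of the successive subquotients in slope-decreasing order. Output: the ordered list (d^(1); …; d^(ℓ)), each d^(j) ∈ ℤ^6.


Barcode: M ≅ I[1,1], I[1,3], I[4,4], I[4,5], I[4,6]. HN layers by μ_θ (4 steps, strictly decreasing):
  μ^(1)=31; μ^(2)=11; μ^(3)=1; μ^(4)=-19

((0, 0, 0, 0, 0, 1); (0, 0, 0, 0, 2, 0); (2, 1, 1, 0, 0, 0); (0, 0, 0, 3, 0, 0))


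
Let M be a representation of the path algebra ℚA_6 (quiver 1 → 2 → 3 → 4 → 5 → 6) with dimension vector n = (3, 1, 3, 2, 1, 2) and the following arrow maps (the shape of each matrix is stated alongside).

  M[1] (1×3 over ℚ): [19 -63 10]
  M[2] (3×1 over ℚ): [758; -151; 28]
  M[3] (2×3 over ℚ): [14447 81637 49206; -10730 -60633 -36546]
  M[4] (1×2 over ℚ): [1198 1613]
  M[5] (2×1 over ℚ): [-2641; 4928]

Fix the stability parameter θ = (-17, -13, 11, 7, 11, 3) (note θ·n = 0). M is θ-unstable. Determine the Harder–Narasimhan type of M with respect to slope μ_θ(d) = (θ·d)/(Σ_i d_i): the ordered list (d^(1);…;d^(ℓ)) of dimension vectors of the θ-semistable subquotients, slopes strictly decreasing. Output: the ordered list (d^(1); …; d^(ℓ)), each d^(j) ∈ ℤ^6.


Barcode: M ≅ I[1,1]^2, I[1,6], I[3,3], I[3,4], I[6,6]. HN layers by μ_θ (6 steps, strictly decreasing):
  μ^(1)=11; μ^(2)=9; μ^(3)=8; μ^(4)=3; μ^(5)=-13; μ^(6)=-17

((0, 0, 1, 0, 0, 0); (0, 0, 1, 1, 0, 0); (0, 0, 1, 1, 1, 1); (0, 0, 0, 0, 0, 1); (0, 1, 0, 0, 0, 0); (3, 0, 0, 0, 0, 0))


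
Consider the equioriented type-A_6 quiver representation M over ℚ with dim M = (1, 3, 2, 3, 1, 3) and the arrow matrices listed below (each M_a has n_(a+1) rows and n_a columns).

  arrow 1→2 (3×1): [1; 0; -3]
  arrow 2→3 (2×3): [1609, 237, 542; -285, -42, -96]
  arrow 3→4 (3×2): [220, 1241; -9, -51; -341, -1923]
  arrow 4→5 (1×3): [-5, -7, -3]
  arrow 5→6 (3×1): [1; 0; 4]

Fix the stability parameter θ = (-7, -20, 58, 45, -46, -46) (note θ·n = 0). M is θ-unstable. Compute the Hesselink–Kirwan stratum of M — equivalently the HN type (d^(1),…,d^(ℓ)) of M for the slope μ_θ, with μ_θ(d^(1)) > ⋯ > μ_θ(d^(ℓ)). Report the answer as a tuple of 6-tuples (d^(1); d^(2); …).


Interval decomposition of M: I[1,6], I[2,2], I[2,4], I[4,4], I[6,6]^2.
HN type (ℓ=6): μ^(1)=103/2; μ^(2)=45; μ^(3)=11/4; μ^(4)=-27/2; μ^(5)=-20; μ^(6)=-46

((0, 0, 1, 1, 0, 0); (0, 0, 0, 1, 0, 0); (0, 0, 1, 1, 1, 1); (1, 1, 0, 0, 0, 0); (0, 2, 0, 0, 0, 0); (0, 0, 0, 0, 0, 2))


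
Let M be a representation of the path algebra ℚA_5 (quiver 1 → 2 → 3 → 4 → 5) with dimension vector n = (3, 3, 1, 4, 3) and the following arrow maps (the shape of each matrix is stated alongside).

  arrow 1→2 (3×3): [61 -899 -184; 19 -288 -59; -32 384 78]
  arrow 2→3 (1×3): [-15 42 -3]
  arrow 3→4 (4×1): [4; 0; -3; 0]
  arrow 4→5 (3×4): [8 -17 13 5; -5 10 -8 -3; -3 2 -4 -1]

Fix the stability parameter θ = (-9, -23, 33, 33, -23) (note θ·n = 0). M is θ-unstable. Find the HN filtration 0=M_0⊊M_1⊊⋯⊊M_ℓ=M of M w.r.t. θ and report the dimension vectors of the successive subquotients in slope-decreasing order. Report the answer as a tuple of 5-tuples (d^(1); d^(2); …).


Via rank(M_{q-1}∘⋯∘M_p): M ≅ I[1,2]^2, I[1,5], I[4,4]^2, I[4,5], I[5,5].
μ_θ-semistable layers: μ^(1)=33; μ^(2)=43/3; μ^(3)=5; μ^(4)=-16; μ^(5)=-23

((0, 0, 0, 2, 0); (0, 0, 1, 1, 1); (0, 0, 0, 1, 1); (3, 3, 0, 0, 0); (0, 0, 0, 0, 1))


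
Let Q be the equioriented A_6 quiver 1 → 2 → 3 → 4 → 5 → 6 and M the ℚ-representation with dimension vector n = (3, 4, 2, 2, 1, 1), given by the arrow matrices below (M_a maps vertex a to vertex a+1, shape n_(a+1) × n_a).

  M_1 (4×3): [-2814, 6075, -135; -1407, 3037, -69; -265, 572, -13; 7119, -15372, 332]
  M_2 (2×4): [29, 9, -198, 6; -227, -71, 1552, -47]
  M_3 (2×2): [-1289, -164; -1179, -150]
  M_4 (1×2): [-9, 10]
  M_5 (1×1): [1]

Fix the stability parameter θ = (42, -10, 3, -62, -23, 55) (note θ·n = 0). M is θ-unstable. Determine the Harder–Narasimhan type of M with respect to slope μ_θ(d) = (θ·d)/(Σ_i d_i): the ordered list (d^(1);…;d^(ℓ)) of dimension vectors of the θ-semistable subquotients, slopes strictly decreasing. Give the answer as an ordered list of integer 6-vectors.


Via rank(M_{q-1}∘⋯∘M_p): M ≅ I[1,2]^2, I[1,6], I[2,4].
μ_θ-semistable layers: μ^(1)=55; μ^(2)=16; μ^(3)=-10; μ^(4)=-23

((0, 0, 0, 0, 0, 1); (2, 2, 0, 0, 0, 0); (1, 1, 1, 1, 1, 0); (0, 1, 1, 1, 0, 0))


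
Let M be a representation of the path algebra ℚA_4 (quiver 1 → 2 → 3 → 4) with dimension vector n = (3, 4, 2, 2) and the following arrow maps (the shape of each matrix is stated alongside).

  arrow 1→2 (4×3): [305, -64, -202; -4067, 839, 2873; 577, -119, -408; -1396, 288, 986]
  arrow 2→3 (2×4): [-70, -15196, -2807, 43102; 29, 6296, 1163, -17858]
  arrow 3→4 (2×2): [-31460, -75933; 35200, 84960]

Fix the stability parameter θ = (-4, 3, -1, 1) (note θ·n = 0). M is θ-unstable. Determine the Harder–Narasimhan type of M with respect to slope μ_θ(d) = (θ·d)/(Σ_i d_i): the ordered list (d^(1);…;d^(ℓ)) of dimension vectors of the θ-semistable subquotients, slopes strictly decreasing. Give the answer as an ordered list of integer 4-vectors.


Interval decomposition of M: I[1,2], I[1,3], I[1,4], I[2,2], I[4,4].
HN type (ℓ=3): μ^(1)=3; μ^(2)=1; μ^(3)=-4

((0, 2, 0, 0); (0, 2, 2, 2); (3, 0, 0, 0))


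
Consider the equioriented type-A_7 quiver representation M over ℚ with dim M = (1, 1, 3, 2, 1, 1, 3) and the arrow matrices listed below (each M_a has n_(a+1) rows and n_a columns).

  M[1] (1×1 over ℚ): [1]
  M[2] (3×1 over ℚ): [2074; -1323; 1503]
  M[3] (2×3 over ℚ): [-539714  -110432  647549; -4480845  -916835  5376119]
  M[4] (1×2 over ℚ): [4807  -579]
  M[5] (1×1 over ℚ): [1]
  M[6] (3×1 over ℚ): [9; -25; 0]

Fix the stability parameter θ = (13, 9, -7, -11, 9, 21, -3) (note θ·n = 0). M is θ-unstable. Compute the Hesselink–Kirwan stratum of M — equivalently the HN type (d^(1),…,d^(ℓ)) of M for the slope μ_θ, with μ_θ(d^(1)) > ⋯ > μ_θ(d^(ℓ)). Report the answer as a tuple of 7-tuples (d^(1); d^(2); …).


Barcode: M ≅ I[1,7], I[3,3], I[3,4], I[7,7]^2. HN layers by μ_θ (5 steps, strictly decreasing):
  μ^(1)=9; μ^(2)=1; μ^(3)=-3; μ^(4)=-7; μ^(5)=-9

((0, 0, 0, 0, 1, 1, 1); (1, 1, 1, 1, 0, 0, 0); (0, 0, 0, 0, 0, 0, 2); (0, 0, 1, 0, 0, 0, 0); (0, 0, 1, 1, 0, 0, 0))


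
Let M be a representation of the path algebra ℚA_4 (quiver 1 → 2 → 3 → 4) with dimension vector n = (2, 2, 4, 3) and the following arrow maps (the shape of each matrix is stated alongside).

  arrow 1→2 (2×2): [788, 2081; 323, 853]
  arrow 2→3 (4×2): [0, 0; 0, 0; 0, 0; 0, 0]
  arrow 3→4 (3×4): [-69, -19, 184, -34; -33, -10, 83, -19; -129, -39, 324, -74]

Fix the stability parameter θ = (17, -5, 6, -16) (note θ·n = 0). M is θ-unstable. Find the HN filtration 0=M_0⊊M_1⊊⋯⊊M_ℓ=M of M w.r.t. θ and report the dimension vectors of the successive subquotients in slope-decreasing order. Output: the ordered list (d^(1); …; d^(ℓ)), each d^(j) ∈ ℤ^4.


Interval decomposition of M: I[1,2]^2, I[3,3], I[3,4]^3.
HN type (ℓ=2): μ^(1)=6; μ^(2)=-5

((2, 2, 1, 0); (0, 0, 3, 3))


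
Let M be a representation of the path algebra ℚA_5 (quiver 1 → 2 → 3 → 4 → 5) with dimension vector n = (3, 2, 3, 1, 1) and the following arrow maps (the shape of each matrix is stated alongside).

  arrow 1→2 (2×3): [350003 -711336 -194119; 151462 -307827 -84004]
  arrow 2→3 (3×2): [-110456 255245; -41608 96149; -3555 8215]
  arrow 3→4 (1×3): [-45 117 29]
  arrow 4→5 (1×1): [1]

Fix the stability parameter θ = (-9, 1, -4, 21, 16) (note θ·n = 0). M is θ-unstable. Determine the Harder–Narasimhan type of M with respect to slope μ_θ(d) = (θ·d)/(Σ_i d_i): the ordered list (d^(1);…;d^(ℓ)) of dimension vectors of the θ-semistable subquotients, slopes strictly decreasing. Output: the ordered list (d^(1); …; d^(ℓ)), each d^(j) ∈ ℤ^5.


Interval decomposition of M: I[1,1], I[1,3], I[1,5], I[3,3].
HN type (ℓ=4): μ^(1)=37/2; μ^(2)=-3/2; μ^(3)=-4; μ^(4)=-9

((0, 0, 0, 1, 1); (0, 2, 2, 0, 0); (0, 0, 1, 0, 0); (3, 0, 0, 0, 0))


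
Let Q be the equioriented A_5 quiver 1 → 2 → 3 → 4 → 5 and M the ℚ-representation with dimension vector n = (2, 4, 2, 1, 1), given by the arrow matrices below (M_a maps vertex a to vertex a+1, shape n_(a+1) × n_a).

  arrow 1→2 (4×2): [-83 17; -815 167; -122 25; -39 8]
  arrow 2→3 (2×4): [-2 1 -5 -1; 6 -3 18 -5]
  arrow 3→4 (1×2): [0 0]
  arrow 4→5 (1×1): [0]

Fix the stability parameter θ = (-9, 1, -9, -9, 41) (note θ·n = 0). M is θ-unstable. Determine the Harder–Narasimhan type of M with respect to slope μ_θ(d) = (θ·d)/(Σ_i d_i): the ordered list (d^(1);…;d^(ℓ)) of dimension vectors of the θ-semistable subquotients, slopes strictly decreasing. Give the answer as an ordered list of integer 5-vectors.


Barcode: M ≅ I[1,2], I[1,3], I[2,2], I[2,3], I[4,4], I[5,5]. HN layers by μ_θ (4 steps, strictly decreasing):
  μ^(1)=41; μ^(2)=1; μ^(3)=-4; μ^(4)=-9

((0, 0, 0, 0, 1); (0, 2, 0, 0, 0); (0, 2, 2, 0, 0); (2, 0, 0, 1, 0))


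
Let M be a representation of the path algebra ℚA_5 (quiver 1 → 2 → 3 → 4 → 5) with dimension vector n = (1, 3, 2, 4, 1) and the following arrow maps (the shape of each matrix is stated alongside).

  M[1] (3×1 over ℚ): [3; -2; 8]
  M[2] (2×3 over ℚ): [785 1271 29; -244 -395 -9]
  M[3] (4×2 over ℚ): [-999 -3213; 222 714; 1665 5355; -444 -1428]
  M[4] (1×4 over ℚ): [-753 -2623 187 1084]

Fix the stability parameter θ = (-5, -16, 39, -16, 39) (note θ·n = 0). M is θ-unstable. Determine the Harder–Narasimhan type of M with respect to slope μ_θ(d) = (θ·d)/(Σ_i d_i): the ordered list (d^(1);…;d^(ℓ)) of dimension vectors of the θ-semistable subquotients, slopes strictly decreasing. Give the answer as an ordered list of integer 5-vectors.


Via rank(M_{q-1}∘⋯∘M_p): M ≅ I[1,4], I[2,2], I[2,3], I[4,4]^2, I[4,5].
μ_θ-semistable layers: μ^(1)=39; μ^(2)=23/2; μ^(3)=-21/2; μ^(4)=-16

((0, 0, 1, 0, 1); (0, 0, 1, 1, 0); (1, 1, 0, 0, 0); (0, 2, 0, 3, 0))


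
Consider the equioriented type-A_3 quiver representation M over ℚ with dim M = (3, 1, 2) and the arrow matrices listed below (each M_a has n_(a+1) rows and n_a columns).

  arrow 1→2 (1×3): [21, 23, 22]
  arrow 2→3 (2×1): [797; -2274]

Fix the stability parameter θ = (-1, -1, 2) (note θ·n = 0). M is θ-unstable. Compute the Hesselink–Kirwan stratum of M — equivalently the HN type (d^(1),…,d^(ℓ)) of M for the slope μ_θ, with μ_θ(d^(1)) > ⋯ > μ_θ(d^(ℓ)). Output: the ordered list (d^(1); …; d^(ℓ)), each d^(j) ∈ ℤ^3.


Interval decomposition of M: I[1,1]^2, I[1,3], I[3,3].
HN type (ℓ=2): μ^(1)=2; μ^(2)=-1

((0, 0, 2); (3, 1, 0))


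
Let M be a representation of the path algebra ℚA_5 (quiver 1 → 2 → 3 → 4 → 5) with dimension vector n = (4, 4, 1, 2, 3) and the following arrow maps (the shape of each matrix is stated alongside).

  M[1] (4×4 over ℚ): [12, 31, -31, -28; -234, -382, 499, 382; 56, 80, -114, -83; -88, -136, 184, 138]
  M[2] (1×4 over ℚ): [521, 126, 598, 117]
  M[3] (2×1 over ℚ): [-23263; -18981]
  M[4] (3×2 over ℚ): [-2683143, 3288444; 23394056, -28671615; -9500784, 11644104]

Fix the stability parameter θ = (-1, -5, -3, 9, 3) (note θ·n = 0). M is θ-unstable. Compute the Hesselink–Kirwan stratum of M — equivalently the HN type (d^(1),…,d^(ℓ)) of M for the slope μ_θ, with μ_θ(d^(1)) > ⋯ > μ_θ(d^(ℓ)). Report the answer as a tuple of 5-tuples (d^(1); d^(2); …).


Via rank(M_{q-1}∘⋯∘M_p): M ≅ I[1,1], I[1,2]^2, I[1,5], I[2,2], I[4,5], I[5,5].
μ_θ-semistable layers: μ^(1)=6; μ^(2)=3; μ^(3)=-1; μ^(4)=-3; μ^(5)=-5

((0, 0, 0, 2, 2); (0, 0, 0, 0, 1); (1, 0, 0, 0, 0); (3, 3, 1, 0, 0); (0, 1, 0, 0, 0))


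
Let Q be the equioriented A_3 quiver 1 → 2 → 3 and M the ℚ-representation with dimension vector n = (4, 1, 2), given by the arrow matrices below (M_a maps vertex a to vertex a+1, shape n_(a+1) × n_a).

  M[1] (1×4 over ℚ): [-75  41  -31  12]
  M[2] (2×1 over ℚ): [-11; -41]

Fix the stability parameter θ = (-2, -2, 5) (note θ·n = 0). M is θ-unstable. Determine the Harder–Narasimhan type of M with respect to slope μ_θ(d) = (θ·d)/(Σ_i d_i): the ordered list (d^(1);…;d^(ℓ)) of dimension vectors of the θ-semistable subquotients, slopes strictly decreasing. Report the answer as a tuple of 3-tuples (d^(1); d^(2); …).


Interval decomposition of M: I[1,1]^3, I[1,3], I[3,3].
HN type (ℓ=2): μ^(1)=5; μ^(2)=-2

((0, 0, 2); (4, 1, 0))


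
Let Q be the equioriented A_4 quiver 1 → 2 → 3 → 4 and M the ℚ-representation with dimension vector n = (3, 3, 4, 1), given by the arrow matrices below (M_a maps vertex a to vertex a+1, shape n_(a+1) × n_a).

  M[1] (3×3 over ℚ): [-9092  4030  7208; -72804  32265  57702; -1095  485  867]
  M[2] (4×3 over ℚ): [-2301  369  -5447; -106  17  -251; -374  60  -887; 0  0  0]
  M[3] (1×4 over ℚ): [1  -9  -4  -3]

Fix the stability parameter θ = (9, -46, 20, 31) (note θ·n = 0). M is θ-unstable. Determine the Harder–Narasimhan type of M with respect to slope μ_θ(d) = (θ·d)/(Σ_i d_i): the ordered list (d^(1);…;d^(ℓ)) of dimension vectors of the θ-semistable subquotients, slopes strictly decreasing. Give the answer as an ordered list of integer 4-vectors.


Barcode: M ≅ I[1,1], I[1,3], I[1,4], I[2,3], I[3,3]. HN layers by μ_θ (5 steps, strictly decreasing):
  μ^(1)=31; μ^(2)=20; μ^(3)=9; μ^(4)=-37/2; μ^(5)=-46

((0, 0, 0, 1); (0, 0, 4, 0); (1, 0, 0, 0); (2, 2, 0, 0); (0, 1, 0, 0))


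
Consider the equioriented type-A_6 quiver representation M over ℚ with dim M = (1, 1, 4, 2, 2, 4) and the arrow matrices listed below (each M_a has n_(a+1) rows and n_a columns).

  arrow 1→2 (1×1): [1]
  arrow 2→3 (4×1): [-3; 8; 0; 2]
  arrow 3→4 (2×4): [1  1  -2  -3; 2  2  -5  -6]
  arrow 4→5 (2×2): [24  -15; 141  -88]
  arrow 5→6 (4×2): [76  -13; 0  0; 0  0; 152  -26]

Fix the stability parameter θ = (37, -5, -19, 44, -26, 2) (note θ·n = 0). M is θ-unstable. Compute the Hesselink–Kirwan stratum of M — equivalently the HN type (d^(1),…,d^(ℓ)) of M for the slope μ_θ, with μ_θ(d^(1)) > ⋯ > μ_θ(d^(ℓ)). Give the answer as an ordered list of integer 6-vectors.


Via rank(M_{q-1}∘⋯∘M_p): M ≅ I[1,6], I[3,3]^2, I[3,5], I[6,6]^3.
μ_θ-semistable layers: μ^(1)=9; μ^(2)=20/3; μ^(3)=13/3; μ^(4)=2; μ^(5)=-19

((0, 0, 0, 1, 1, 0); (0, 0, 0, 1, 1, 1); (1, 1, 1, 0, 0, 0); (0, 0, 0, 0, 0, 3); (0, 0, 3, 0, 0, 0))


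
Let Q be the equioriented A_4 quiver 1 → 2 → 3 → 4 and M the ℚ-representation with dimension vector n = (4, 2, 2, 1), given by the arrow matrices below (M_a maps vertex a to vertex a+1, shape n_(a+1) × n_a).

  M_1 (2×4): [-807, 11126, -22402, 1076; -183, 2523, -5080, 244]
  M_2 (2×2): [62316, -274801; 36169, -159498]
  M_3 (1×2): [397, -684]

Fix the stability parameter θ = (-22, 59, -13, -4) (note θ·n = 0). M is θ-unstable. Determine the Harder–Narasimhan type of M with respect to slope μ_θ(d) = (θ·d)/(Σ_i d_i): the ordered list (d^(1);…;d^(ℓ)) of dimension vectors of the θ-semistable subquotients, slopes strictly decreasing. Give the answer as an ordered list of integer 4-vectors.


Via rank(M_{q-1}∘⋯∘M_p): M ≅ I[1,1]^2, I[1,3], I[1,4].
μ_θ-semistable layers: μ^(1)=23; μ^(2)=14; μ^(3)=-22

((0, 1, 1, 0); (0, 1, 1, 1); (4, 0, 0, 0))


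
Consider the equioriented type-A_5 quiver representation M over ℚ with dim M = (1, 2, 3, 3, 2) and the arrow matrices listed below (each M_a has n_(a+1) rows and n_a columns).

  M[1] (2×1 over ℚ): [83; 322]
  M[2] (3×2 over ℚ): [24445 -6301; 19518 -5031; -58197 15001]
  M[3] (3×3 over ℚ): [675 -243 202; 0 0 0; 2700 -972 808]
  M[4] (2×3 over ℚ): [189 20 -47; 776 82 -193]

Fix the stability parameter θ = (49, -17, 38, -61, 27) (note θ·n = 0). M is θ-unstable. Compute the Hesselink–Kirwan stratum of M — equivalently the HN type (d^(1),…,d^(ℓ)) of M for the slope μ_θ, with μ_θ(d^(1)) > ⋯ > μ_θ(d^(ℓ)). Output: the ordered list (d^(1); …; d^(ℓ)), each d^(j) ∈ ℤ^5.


Via rank(M_{q-1}∘⋯∘M_p): M ≅ I[1,5], I[2,3], I[3,3], I[4,4], I[4,5].
μ_θ-semistable layers: μ^(1)=38; μ^(2)=27; μ^(3)=9/4; μ^(4)=-17; μ^(5)=-61

((0, 0, 2, 0, 0); (0, 0, 0, 0, 2); (1, 1, 1, 1, 0); (0, 1, 0, 0, 0); (0, 0, 0, 2, 0))


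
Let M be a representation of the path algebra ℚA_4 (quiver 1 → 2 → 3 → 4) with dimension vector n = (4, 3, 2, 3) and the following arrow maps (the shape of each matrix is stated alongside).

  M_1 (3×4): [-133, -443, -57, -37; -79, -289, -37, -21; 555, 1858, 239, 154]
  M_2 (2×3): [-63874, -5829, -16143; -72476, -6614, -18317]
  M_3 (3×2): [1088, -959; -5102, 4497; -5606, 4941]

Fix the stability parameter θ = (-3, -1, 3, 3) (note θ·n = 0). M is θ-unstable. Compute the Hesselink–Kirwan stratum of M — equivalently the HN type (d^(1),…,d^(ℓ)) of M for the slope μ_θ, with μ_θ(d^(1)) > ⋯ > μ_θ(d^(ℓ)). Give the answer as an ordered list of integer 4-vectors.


Barcode: M ≅ I[1,1], I[1,2], I[1,4]^2, I[4,4]. HN layers by μ_θ (3 steps, strictly decreasing):
  μ^(1)=3; μ^(2)=-1; μ^(3)=-3

((0, 0, 2, 3); (0, 3, 0, 0); (4, 0, 0, 0))


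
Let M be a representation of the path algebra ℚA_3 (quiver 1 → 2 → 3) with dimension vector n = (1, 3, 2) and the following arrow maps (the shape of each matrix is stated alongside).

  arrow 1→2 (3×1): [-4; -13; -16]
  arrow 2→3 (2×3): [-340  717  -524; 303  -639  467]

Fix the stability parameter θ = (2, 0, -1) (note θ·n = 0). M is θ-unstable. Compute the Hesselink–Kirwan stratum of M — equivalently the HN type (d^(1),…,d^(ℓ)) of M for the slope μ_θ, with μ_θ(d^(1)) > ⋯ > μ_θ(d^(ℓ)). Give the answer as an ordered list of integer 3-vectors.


Interval decomposition of M: I[1,3], I[2,2], I[2,3].
HN type (ℓ=3): μ^(1)=1/3; μ^(2)=0; μ^(3)=-1/2

((1, 1, 1); (0, 1, 0); (0, 1, 1))


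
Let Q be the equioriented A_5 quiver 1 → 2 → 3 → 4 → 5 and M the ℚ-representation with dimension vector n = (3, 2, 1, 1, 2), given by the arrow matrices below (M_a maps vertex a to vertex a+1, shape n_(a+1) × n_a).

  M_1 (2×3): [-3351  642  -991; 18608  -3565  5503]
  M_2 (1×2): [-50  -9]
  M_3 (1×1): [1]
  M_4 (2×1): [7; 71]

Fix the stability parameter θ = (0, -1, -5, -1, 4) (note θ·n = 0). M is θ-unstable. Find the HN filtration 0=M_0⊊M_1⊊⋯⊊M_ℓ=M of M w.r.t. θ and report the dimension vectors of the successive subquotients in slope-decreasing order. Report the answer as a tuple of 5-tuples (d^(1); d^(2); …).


Barcode: M ≅ I[1,1], I[1,2], I[1,5], I[5,5]. HN layers by μ_θ (5 steps, strictly decreasing):
  μ^(1)=4; μ^(2)=0; μ^(3)=-1/2; μ^(4)=-1; μ^(5)=-2

((0, 0, 0, 0, 2); (1, 0, 0, 0, 0); (1, 1, 0, 0, 0); (0, 0, 0, 1, 0); (1, 1, 1, 0, 0))


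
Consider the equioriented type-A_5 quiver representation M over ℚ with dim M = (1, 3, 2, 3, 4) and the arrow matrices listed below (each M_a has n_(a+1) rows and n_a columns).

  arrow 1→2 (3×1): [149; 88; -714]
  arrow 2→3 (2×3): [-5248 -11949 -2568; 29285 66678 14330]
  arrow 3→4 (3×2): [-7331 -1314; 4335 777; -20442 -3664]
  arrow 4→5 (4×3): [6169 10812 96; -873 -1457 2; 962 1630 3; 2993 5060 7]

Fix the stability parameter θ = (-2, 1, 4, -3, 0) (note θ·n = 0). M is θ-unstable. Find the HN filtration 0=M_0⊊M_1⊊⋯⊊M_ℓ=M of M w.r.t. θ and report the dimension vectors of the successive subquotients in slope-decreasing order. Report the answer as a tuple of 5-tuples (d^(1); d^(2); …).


Via rank(M_{q-1}∘⋯∘M_p): M ≅ I[1,5], I[2,2], I[2,5], I[4,5], I[5,5].
μ_θ-semistable layers: μ^(1)=1; μ^(2)=1/2; μ^(3)=0; μ^(4)=-2; μ^(5)=-3

((0, 1, 0, 0, 0); (0, 2, 2, 2, 2); (0, 0, 0, 0, 2); (1, 0, 0, 0, 0); (0, 0, 0, 1, 0))
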